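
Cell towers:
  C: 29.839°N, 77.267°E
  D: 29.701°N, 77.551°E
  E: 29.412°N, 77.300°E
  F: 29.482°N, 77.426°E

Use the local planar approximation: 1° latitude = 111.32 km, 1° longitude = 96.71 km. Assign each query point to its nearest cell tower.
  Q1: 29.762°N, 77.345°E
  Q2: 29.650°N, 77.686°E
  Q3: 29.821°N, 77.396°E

Q1 at 29.762°N, 77.345°E:
  C: √((0.077·111.32)² + (-0.078·96.71)²) = √(73.47301 + 56.90258) = 11.418 km
  D: √((-0.061·111.32)² + (0.206·96.71)²) = √(46.11116 + 396.89644) = 21.048 km
  E: √((-0.350·111.32)² + (-0.045·96.71)²) = √(1518.03744 + 18.93947) = 39.204 km
  F: √((-0.280·111.32)² + (0.081·96.71)²) = √(971.54396 + 61.36388) = 32.139 km
  → nearest: C (11.418 km)
Q2 at 29.650°N, 77.686°E:
  C: √((0.189·111.32)² + (-0.419·96.71)²) = √(442.65972 + 1641.99115) = 45.658 km
  D: √((0.051·111.32)² + (-0.135·96.71)²) = √(32.23196 + 170.45522) = 14.237 km
  E: √((-0.238·111.32)² + (-0.386·96.71)²) = √(701.94051 + 1393.53338) = 45.776 km
  F: √((-0.168·111.32)² + (-0.260·96.71)²) = √(349.75583 + 632.25091) = 31.337 km
  → nearest: D (14.237 km)
Q3 at 29.821°N, 77.396°E:
  C: √((0.018·111.32)² + (-0.129·96.71)²) = √(4.01505 + 155.64035) = 12.635 km
  D: √((-0.120·111.32)² + (0.155·96.71)²) = √(178.44685 + 224.70160) = 20.079 km
  E: √((-0.409·111.32)² + (-0.096·96.71)²) = √(2072.96997 + 86.19563) = 46.467 km
  F: √((-0.339·111.32)² + (0.030·96.71)²) = √(1424.11740 + 8.41754) = 37.849 km
  → nearest: C (12.635 km)

Q1→C; Q2→D; Q3→C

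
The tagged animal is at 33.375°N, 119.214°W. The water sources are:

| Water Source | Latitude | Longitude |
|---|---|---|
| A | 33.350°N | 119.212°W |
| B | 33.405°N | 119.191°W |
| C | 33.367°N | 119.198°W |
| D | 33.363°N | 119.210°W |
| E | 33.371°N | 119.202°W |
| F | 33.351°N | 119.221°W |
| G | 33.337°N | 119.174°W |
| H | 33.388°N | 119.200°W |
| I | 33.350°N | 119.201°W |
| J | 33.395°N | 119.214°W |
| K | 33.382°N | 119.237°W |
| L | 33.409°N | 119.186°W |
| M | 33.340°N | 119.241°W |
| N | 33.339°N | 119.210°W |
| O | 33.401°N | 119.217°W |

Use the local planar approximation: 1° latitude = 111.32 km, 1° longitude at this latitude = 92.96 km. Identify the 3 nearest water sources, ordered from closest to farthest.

E, D, C

Distances from 33.375°N, 119.214°W:
A: 2.789 km
B: 3.965 km
C: 1.734 km
D: 1.387 km
E: 1.201 km
F: 2.750 km
G: 5.632 km
H: 1.946 km
I: 3.034 km
J: 2.226 km
K: 2.276 km
L: 4.594 km
M: 4.635 km
N: 4.025 km
O: 2.908 km
Sorted: E (1.201 km) < D (1.387 km) < C (1.734 km) < H (1.946 km) < J (2.226 km) < …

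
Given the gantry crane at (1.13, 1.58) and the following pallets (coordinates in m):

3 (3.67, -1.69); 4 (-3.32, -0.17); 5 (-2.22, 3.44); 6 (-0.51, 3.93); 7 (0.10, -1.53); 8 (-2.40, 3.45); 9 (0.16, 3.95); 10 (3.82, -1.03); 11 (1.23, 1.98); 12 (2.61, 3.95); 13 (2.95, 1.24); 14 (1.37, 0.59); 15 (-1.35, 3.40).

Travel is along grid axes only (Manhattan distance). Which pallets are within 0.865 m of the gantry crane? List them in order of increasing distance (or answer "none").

11

Distances from (1.13, 1.58):
3: 5.81 m
4: 6.20 m
5: 5.21 m
6: 3.99 m
7: 4.14 m
8: 5.40 m
9: 3.34 m
10: 5.30 m
11: 0.50 m
12: 3.85 m
13: 2.16 m
14: 1.23 m
15: 4.30 m
Threshold 0.865 m: 11 (0.50 m) is within range.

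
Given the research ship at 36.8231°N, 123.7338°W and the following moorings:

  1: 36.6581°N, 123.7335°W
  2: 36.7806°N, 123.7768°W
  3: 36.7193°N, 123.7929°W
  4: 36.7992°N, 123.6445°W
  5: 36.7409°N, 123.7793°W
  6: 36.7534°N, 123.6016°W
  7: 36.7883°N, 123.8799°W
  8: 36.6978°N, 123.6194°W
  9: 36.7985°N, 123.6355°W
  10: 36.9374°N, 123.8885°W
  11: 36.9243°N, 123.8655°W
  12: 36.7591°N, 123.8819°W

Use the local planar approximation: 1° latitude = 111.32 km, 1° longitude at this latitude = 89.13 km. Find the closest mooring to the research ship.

2

Distances from 36.8231°N, 123.7338°W:
1: 18.3678 km
2: 6.0887 km
3: 12.6990 km
4: 8.3922 km
5: 10.0089 km
6: 14.1082 km
7: 13.5859 km
8: 17.2779 km
9: 9.1795 km
10: 18.7621 km
11: 16.2697 km
12: 15.0001 km
Minimum: 2 at 6.0887 km.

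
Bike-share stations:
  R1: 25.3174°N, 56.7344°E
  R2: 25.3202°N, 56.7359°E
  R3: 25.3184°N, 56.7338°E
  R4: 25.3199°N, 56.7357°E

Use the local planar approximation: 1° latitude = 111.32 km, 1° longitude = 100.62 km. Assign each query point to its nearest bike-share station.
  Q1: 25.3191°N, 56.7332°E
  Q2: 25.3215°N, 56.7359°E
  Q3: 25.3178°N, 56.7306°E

Q1 at 25.3191°N, 56.7332°E:
  R1: 0.2245 km
  R2: 0.2980 km
  R3: 0.0986 km
  R4: 0.2668 km
  → nearest: R3 (0.0986 km)
Q2 at 25.3215°N, 56.7359°E:
  R1: 0.4807 km
  R2: 0.1447 km
  R3: 0.4046 km
  R4: 0.1792 km
  → nearest: R2 (0.1447 km)
Q3 at 25.3178°N, 56.7306°E:
  R1: 0.3849 km
  R2: 0.5965 km
  R3: 0.3288 km
  R4: 0.5639 km
  → nearest: R3 (0.3288 km)

Q1→R3; Q2→R2; Q3→R3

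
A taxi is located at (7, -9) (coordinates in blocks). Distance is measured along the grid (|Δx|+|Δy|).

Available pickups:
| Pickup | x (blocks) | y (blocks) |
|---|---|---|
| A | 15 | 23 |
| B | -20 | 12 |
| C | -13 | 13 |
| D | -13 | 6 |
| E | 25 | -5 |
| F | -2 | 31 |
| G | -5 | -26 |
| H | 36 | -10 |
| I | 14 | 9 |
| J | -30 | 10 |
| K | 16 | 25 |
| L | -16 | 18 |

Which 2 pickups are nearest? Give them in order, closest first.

E, I

Distances from (7, -9):
A: 40 blocks
B: 48 blocks
C: 42 blocks
D: 35 blocks
E: 22 blocks
F: 49 blocks
G: 29 blocks
H: 30 blocks
I: 25 blocks
J: 56 blocks
K: 43 blocks
L: 50 blocks
Sorted: E (22 blocks) < I (25 blocks) < G (29 blocks) < H (30 blocks) < …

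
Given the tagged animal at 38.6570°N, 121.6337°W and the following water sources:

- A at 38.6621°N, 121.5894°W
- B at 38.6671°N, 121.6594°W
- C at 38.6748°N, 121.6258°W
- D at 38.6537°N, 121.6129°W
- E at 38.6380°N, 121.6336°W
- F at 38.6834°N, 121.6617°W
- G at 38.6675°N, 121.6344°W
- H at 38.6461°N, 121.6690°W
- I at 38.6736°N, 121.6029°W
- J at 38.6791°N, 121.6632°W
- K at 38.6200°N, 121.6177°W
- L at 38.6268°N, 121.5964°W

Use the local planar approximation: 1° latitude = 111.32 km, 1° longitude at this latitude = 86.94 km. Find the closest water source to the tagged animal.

G

Distances from 38.6570°N, 121.6337°W:
A: √((0.0051·111.32)² + (0.0443·86.94)²) = √(0.322320 + 14.833605) = 3.8931 km
B: √((0.0101·111.32)² + (-0.0257·86.94)²) = √(1.264122 + 4.992356) = 2.5013 km
C: √((0.0178·111.32)² + (0.0079·86.94)²) = √(3.926326 + 0.471730) = 2.0972 km
D: √((-0.0033·111.32)² + (0.0208·86.94)²) = √(0.134950 + 3.270137) = 1.8453 km
E: √((-0.0190·111.32)² + (0.0001·86.94)²) = √(4.473563 + 0.000076) = 2.1151 km
F: √((0.0264·111.32)² + (-0.0280·86.94)²) = √(8.636828 + 5.925914) = 3.8161 km
G: √((0.0105·111.32)² + (-0.0007·86.94)²) = √(1.366234 + 0.003704) = 1.1704 km
H: √((-0.0109·111.32)² + (-0.0353·86.94)²) = √(1.472310 + 9.418651) = 3.3001 km
I: √((0.0166·111.32)² + (0.0308·86.94)²) = √(3.414779 + 7.170356) = 3.2535 km
J: √((0.0221·111.32)² + (-0.0295·86.94)²) = √(6.052446 + 6.577840) = 3.5539 km
K: √((-0.0370·111.32)² + (0.0160·86.94)²) = √(16.964843 + 1.934992) = 4.3474 km
L: √((-0.0302·111.32)² + (0.0373·86.94)²) = √(11.302130 + 10.516154) = 4.6710 km
Minimum: G at 1.1704 km.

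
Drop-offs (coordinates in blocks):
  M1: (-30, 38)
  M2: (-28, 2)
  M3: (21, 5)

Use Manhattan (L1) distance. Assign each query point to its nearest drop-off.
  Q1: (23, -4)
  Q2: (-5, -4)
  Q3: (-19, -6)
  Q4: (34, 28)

Q1→M3; Q2→M2; Q3→M2; Q4→M3

Q1 at (23, -4):
  M1: |-53| + |42| = 53 + 42 = 95 blocks
  M2: |-51| + |6| = 51 + 6 = 57 blocks
  M3: |-2| + |9| = 2 + 9 = 11 blocks
  → nearest: M3 (11 blocks)
Q2 at (-5, -4):
  M1: |-25| + |42| = 25 + 42 = 67 blocks
  M2: |-23| + |6| = 23 + 6 = 29 blocks
  M3: |26| + |9| = 26 + 9 = 35 blocks
  → nearest: M2 (29 blocks)
Q3 at (-19, -6):
  M1: |-11| + |44| = 11 + 44 = 55 blocks
  M2: |-9| + |8| = 9 + 8 = 17 blocks
  M3: |40| + |11| = 40 + 11 = 51 blocks
  → nearest: M2 (17 blocks)
Q4 at (34, 28):
  M1: |-64| + |10| = 64 + 10 = 74 blocks
  M2: |-62| + |-26| = 62 + 26 = 88 blocks
  M3: |-13| + |-23| = 13 + 23 = 36 blocks
  → nearest: M3 (36 blocks)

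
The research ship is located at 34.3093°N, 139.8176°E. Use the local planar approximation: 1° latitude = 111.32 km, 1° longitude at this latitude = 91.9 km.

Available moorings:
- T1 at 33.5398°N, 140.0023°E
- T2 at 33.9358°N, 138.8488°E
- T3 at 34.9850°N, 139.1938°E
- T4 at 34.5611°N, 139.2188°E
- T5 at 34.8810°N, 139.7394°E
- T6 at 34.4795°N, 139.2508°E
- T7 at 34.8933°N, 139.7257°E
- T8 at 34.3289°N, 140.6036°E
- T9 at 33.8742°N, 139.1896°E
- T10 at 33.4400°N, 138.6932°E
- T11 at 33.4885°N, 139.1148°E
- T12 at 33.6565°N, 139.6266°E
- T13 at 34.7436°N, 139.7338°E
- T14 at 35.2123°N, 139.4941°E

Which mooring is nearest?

T13

Distances from 34.3093°N, 139.8176°E:
T1: √((-0.7695·111.32)² + (0.1847·91.9)²) = √(7337.762377 + 288.114300) = 87.3263 km
T2: √((-0.3735·111.32)² + (-0.9688·91.9)²) = √(1728.731747 + 7926.825231) = 98.2627 km
T3: √((0.6757·111.32)² + (-0.6238·91.9)²) = √(5657.886528 + 3286.410153) = 94.5743 km
T4: √((0.2518·111.32)² + (-0.5988·91.9)²) = √(785.701979 + 3028.270083) = 61.7574 km
T5: √((0.5717·111.32)² + (-0.0782·91.9)²) = √(4050.258851 + 51.646932) = 64.0461 km
T6: √((0.1702·111.32)² + (-0.5668·91.9)²) = √(358.976077 + 2713.255587) = 55.4277 km
T7: √((0.5840·111.32)² + (-0.0919·91.9)²) = √(4226.414518 + 71.328328) = 65.5572 km
T8: √((0.0196·111.32)² + (0.7860·91.9)²) = √(4.760565 + 5217.664076) = 72.2663 km
T9: √((-0.4351·111.32)² + (-0.6280·91.9)²) = √(2345.981386 + 3330.813454) = 75.3445 km
T10: √((-0.8693·111.32)² + (-1.1244·91.9)²) = √(9364.525025 + 10677.576623) = 141.5701 km
T11: √((-0.8208·111.32)² + (-0.7028·91.9)²) = √(8348.742972 + 4171.521905) = 111.8940 km
T12: √((-0.6528·111.32)² + (-0.1910·91.9)²) = √(5280.884717 + 308.104298) = 74.7595 km
T13: √((0.4343·111.32)² + (-0.0838·91.9)²) = √(2337.362403 + 59.308789) = 48.9558 km
T14: √((0.9030·111.32)² + (-0.3235·91.9)²) = √(10104.664442 + 883.852089) = 104.8261 km
Minimum: T13 at 48.9558 km.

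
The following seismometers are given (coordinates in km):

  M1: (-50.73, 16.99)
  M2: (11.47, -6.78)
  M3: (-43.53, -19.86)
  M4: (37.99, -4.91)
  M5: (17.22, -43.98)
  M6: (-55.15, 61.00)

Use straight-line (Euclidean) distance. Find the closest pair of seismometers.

M2 and M4

Pairwise distances:
M1–M2: √((62.20)² + (-23.77)²) = √(3868.8400 + 565.0129) = 66.59 km
M1–M3: √((7.20)² + (-36.85)²) = √(51.8400 + 1357.9225) = 37.55 km
M1–M4: √((88.72)² + (-21.90)²) = √(7871.2384 + 479.6100) = 91.38 km
M1–M5: √((67.95)² + (-60.97)²) = √(4617.2025 + 3717.3409) = 91.29 km
M1–M6: √((-4.42)² + (44.01)²) = √(19.5364 + 1936.8801) = 44.23 km
M2–M3: √((-55.00)² + (-13.08)²) = √(3025.0000 + 171.0864) = 56.53 km
M2–M4: √((26.52)² + (1.87)²) = √(703.3104 + 3.4969) = 26.59 km
M2–M5: √((5.75)² + (-37.20)²) = √(33.0625 + 1383.8400) = 37.64 km
M2–M6: √((-66.62)² + (67.78)²) = √(4438.2244 + 4594.1284) = 95.04 km
M3–M4: √((81.52)² + (14.95)²) = √(6645.5104 + 223.5025) = 82.88 km
M3–M5: √((60.75)² + (-24.12)²) = √(3690.5625 + 581.7744) = 65.36 km
M3–M6: √((-11.62)² + (80.86)²) = √(135.0244 + 6538.3396) = 81.69 km
M4–M5: √((-20.77)² + (-39.07)²) = √(431.3929 + 1526.4649) = 44.25 km
M4–M6: √((-93.14)² + (65.91)²) = √(8675.0596 + 4344.1281) = 114.10 km
M5–M6: √((-72.37)² + (104.98)²) = √(5237.4169 + 11020.8004) = 127.51 km
Closest pair: M2–M4 at 26.59 km.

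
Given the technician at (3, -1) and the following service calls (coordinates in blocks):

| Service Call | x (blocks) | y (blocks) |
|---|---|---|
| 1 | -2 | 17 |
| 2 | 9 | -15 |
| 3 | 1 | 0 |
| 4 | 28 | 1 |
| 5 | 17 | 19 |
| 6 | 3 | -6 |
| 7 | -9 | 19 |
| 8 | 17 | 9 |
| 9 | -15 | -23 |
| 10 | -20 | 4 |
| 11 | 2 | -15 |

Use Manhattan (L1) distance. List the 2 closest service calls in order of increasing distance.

Distances from (3, -1):
1: |-5| + |18| = 5 + 18 = 23 blocks
2: |6| + |-14| = 6 + 14 = 20 blocks
3: |-2| + |1| = 2 + 1 = 3 blocks
4: |25| + |2| = 25 + 2 = 27 blocks
5: |14| + |20| = 14 + 20 = 34 blocks
6: |0| + |-5| = 0 + 5 = 5 blocks
7: |-12| + |20| = 12 + 20 = 32 blocks
8: |14| + |10| = 14 + 10 = 24 blocks
9: |-18| + |-22| = 18 + 22 = 40 blocks
10: |-23| + |5| = 23 + 5 = 28 blocks
11: |-1| + |-14| = 1 + 14 = 15 blocks
Sorted: 3 (3 blocks) < 6 (5 blocks) < 11 (15 blocks) < 2 (20 blocks) < …

3, 6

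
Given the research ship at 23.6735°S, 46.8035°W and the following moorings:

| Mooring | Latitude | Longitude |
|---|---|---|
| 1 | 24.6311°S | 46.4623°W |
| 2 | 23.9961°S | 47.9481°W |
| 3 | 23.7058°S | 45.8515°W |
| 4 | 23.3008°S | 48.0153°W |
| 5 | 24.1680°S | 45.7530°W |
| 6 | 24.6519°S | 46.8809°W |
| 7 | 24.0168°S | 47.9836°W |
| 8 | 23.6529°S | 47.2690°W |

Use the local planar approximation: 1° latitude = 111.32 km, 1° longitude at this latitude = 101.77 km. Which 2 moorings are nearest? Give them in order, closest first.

Distances from 23.6735°S, 46.8035°W:
1: √((-0.9576·111.32)² + (0.3412·101.77)²) = √(11363.566822 + 1205.750898) = 112.1130 km
2: √((-0.3226·111.32)² + (-1.1446·101.77)²) = √(1289.659678 + 13568.974684) = 121.8960 km
3: √((-0.0323·111.32)² + (0.9520·101.77)²) = √(12.928598 + 9386.710976) = 96.9517 km
4: √((0.3727·111.32)² + (-1.2118·101.77)²) = √(1721.334134 + 15209.027507) = 130.1167 km
5: √((-0.4945·111.32)² + (1.0505·101.77)²) = √(3030.253679 + 11429.616601) = 120.2492 km
6: √((-0.9784·111.32)² + (-0.0774·101.77)²) = √(11862.583526 + 62.047097) = 109.2000 km
7: √((-0.3433·111.32)² + (-1.1801·101.77)²) = √(1460.474579 + 14423.716237) = 126.0325 km
8: √((0.0206·111.32)² + (-0.4655·101.77)²) = √(5.258730 + 2244.289717) = 47.4294 km
Sorted: 8 (47.4294 km) < 3 (96.9517 km) < 6 (109.2000 km) < 1 (112.1130 km) < …

8, 3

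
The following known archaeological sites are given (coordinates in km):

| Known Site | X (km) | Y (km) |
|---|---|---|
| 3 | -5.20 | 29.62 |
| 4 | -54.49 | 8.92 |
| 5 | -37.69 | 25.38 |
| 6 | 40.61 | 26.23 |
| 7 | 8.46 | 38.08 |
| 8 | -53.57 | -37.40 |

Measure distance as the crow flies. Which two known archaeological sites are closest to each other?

Pairwise distances:
3–4: √((-49.29)² + (-20.70)²) = √(2429.5041 + 428.4900) = 53.46 km
3–5: √((-32.49)² + (-4.24)²) = √(1055.6001 + 17.9776) = 32.77 km
3–6: √((45.81)² + (-3.39)²) = √(2098.5561 + 11.4921) = 45.94 km
3–7: √((13.66)² + (8.46)²) = √(186.5956 + 71.5716) = 16.07 km
3–8: √((-48.37)² + (-67.02)²) = √(2339.6569 + 4491.6804) = 82.65 km
4–5: √((16.80)² + (16.46)²) = √(282.2400 + 270.9316) = 23.52 km
4–6: √((95.10)² + (17.31)²) = √(9044.0100 + 299.6361) = 96.66 km
4–7: √((62.95)² + (29.16)²) = √(3962.7025 + 850.3056) = 69.38 km
4–8: √((0.92)² + (-46.32)²) = √(0.8464 + 2145.5424) = 46.33 km
5–6: √((78.30)² + (0.85)²) = √(6130.8900 + 0.7225) = 78.30 km
5–7: √((46.15)² + (12.70)²) = √(2129.8225 + 161.2900) = 47.87 km
5–8: √((-15.88)² + (-62.78)²) = √(252.1744 + 3941.3284) = 64.76 km
6–7: √((-32.15)² + (11.85)²) = √(1033.6225 + 140.4225) = 34.26 km
6–8: √((-94.18)² + (-63.63)²) = √(8869.8724 + 4048.7769) = 113.66 km
7–8: √((-62.03)² + (-75.48)²) = √(3847.7209 + 5697.2304) = 97.70 km
Closest pair: 3–7 at 16.07 km.

3 and 7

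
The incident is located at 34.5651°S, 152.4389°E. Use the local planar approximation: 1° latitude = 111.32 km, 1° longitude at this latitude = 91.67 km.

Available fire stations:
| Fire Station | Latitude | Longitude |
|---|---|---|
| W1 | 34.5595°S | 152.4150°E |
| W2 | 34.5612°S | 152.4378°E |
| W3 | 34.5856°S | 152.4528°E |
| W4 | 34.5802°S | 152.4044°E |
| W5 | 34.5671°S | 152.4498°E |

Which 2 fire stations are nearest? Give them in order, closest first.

Distances from 34.5651°S, 152.4389°E:
W1: √((0.0056·111.32)² + (-0.0239·91.67)²) = √(0.388618 + 4.800100) = 2.2779 km
W2: √((0.0039·111.32)² + (-0.0011·91.67)²) = √(0.188484 + 0.010168) = 0.4457 km
W3: √((-0.0205·111.32)² + (0.0139·91.67)²) = √(5.207798 + 1.623619) = 2.6137 km
W4: √((-0.0151·111.32)² + (-0.0345·91.67)²) = √(2.825532 + 10.002134) = 3.5816 km
W5: √((-0.0020·111.32)² + (0.0109·91.67)²) = √(0.049569 + 0.998407) = 1.0237 km
Sorted: W2 (0.4457 km) < W5 (1.0237 km) < W1 (2.2779 km) < W3 (2.6137 km) < …

W2, W5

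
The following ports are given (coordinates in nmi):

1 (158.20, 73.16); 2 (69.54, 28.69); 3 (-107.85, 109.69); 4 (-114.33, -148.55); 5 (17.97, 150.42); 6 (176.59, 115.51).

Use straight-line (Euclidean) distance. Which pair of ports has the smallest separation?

Pairwise distances:
1–2: √((-88.66)² + (-44.47)²) = √(7860.5956 + 1977.5809) = 99.19 nmi
1–3: √((-266.05)² + (36.53)²) = √(70782.6025 + 1334.4409) = 268.55 nmi
1–4: √((-272.53)² + (-221.71)²) = √(74272.6009 + 49155.3241) = 351.32 nmi
1–5: √((-140.23)² + (77.26)²) = √(19664.4529 + 5969.1076) = 160.10 nmi
1–6: √((18.39)² + (42.35)²) = √(338.1921 + 1793.5225) = 46.17 nmi
2–3: √((-177.39)² + (81.00)²) = √(31467.2121 + 6561.0000) = 195.01 nmi
2–4: √((-183.87)² + (-177.24)²) = √(33808.1769 + 31414.0176) = 255.39 nmi
2–5: √((-51.57)² + (121.73)²) = √(2659.4649 + 14818.1929) = 132.20 nmi
2–6: √((107.05)² + (86.82)²) = √(11459.7025 + 7537.7124) = 137.83 nmi
3–4: √((-6.48)² + (-258.24)²) = √(41.9904 + 66687.8976) = 258.32 nmi
3–5: √((125.82)² + (40.73)²) = √(15830.6724 + 1658.9329) = 132.25 nmi
3–6: √((284.44)² + (5.82)²) = √(80906.1136 + 33.8724) = 284.50 nmi
4–5: √((132.30)² + (298.97)²) = √(17503.2900 + 89383.0609) = 326.93 nmi
4–6: √((290.92)² + (264.06)²) = √(84634.4464 + 69727.6836) = 392.89 nmi
5–6: √((158.62)² + (-34.91)²) = √(25160.3044 + 1218.7081) = 162.42 nmi
Closest pair: 1–6 at 46.17 nmi.

1 and 6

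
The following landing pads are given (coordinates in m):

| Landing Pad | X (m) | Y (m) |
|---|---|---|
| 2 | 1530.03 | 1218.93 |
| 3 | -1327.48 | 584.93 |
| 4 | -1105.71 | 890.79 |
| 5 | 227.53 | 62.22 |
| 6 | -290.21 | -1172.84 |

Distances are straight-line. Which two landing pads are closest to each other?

Pairwise distances:
2–3: √((-2857.51)² + (-634.00)²) = √(8165363.4001 + 401956.0000) = 2927.00 m
2–4: √((-2635.74)² + (-328.14)²) = √(6947125.3476 + 107675.8596) = 2656.09 m
2–5: √((-1302.50)² + (-1156.71)²) = √(1696506.2500 + 1337978.0241) = 1741.98 m
2–6: √((-1820.24)² + (-2391.77)²) = √(3313273.6576 + 5720563.7329) = 3005.63 m
3–4: √((221.77)² + (305.86)²) = √(49181.9329 + 93550.3396) = 377.80 m
3–5: √((1555.01)² + (-522.71)²) = √(2418056.1001 + 273225.7441) = 1640.51 m
3–6: √((1037.27)² + (-1757.77)²) = √(1075929.0529 + 3089755.3729) = 2041.00 m
4–5: √((1333.24)² + (-828.57)²) = √(1777528.8976 + 686528.2449) = 1569.73 m
4–6: √((815.50)² + (-2063.63)²) = √(665040.2500 + 4258568.7769) = 2218.92 m
5–6: √((-517.74)² + (-1235.06)²) = √(268054.7076 + 1525373.2036) = 1339.19 m
Closest pair: 3–4 at 377.80 m.

3 and 4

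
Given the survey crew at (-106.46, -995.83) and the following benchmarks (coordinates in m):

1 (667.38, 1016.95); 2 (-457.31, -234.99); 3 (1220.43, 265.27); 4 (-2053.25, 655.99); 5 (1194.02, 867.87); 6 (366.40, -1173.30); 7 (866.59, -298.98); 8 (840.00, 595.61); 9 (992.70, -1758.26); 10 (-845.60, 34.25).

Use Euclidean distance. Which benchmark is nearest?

Distances from (-106.46, -995.83):
1: √((773.84)² + (2012.78)²) = √(598828.3456 + 4051283.3284) = 2156.41 m
2: √((-350.85)² + (760.84)²) = √(123095.7225 + 578877.5056) = 837.84 m
3: √((1326.89)² + (1261.10)²) = √(1760637.0721 + 1590373.2100) = 1830.58 m
4: √((-1946.79)² + (1651.82)²) = √(3789991.3041 + 2728509.3124) = 2553.14 m
5: √((1300.48)² + (1863.70)²) = √(1691248.2304 + 3473377.6900) = 2272.58 m
6: √((472.86)² + (-177.47)²) = √(223596.5796 + 31495.6009) = 505.07 m
7: √((973.05)² + (696.85)²) = √(946826.3025 + 485599.9225) = 1196.84 m
8: √((946.46)² + (1591.44)²) = √(895786.5316 + 2532681.2736) = 1851.61 m
9: √((1099.16)² + (-762.43)²) = √(1208152.7056 + 581299.5049) = 1337.70 m
10: √((-739.14)² + (1030.08)²) = √(546327.9396 + 1061064.8064) = 1267.83 m
Minimum: 6 at 505.07 m.

6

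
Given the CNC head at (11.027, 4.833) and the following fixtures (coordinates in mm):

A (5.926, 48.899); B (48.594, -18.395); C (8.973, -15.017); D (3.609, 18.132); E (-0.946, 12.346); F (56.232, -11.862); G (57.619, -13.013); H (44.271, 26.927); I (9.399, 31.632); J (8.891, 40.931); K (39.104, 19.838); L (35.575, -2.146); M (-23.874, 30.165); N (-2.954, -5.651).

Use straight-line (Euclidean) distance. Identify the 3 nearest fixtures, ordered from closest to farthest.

Distances from (11.027, 4.833):
A: 44.360 mm
B: 44.168 mm
C: 19.956 mm
D: 15.228 mm
E: 14.135 mm
F: 48.189 mm
G: 49.893 mm
H: 39.916 mm
I: 26.848 mm
J: 36.161 mm
K: 31.835 mm
L: 25.521 mm
M: 43.125 mm
N: 17.475 mm
Sorted: E (14.135 mm) < D (15.228 mm) < N (17.475 mm) < C (19.956 mm) < L (25.521 mm) < …

E, D, N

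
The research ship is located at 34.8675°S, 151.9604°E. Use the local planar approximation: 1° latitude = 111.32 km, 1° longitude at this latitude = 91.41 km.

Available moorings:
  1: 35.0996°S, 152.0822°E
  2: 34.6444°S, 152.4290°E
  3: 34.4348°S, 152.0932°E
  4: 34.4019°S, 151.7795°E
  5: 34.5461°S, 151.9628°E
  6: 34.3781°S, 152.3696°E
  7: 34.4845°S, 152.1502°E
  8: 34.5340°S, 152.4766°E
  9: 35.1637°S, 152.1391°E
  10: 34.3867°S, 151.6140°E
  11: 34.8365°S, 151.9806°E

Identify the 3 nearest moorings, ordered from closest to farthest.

Distances from 34.8675°S, 151.9604°E:
1: 28.1341 km
2: 49.5138 km
3: 49.6743 km
4: 54.4045 km
5: 35.7789 km
6: 66.0848 km
7: 46.0304 km
8: 60.0399 km
9: 36.7974 km
10: 62.1877 km
11: 3.9139 km
Sorted: 11 (3.9139 km) < 1 (28.1341 km) < 5 (35.7789 km) < 9 (36.7974 km) < 7 (46.0304 km) < …

11, 1, 5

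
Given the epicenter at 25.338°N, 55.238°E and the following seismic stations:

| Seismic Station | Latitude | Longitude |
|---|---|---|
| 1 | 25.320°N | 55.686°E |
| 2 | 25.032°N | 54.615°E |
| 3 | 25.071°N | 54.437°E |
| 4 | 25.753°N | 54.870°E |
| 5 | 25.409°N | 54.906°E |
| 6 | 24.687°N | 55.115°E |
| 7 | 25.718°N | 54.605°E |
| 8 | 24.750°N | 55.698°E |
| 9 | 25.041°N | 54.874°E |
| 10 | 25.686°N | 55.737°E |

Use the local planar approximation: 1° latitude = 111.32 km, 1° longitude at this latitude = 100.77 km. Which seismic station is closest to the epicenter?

Distances from 25.338°N, 55.238°E:
1: 45.189 km
2: 71.426 km
3: 86.015 km
4: 59.240 km
5: 34.377 km
6: 73.522 km
7: 76.539 km
8: 80.207 km
9: 49.382 km
10: 63.476 km
Minimum: 5 at 34.377 km.

5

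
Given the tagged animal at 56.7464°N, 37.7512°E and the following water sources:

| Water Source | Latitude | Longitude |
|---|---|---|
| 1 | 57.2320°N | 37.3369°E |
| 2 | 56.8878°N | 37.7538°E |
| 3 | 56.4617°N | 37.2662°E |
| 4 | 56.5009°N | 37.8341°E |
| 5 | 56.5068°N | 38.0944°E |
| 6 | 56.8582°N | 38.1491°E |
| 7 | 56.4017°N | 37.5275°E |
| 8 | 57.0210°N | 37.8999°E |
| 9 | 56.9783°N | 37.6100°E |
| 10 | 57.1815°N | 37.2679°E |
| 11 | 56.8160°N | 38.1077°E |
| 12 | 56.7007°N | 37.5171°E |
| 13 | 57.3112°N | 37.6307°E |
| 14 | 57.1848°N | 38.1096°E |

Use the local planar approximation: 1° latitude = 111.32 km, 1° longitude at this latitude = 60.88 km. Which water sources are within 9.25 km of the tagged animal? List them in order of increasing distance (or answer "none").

none

Distances from 56.7464°N, 37.7512°E:
1: √((0.4856·111.32)² + (-0.4143·60.88)²) = √(2922.158384 + 636.178744) = 59.6518 km
2: √((0.1414·111.32)² + (0.0026·60.88)²) = √(247.767999 + 0.025055) = 15.7414 km
3: √((-0.2847·111.32)² + (-0.4850·60.88)²) = √(1004.433825 + 871.831918) = 43.3159 km
4: √((-0.2455·111.32)² + (0.0829·60.88)²) = √(746.877520 + 25.471724) = 27.7912 km
5: √((-0.2396·111.32)² + (0.3432·60.88)²) = √(711.410094 + 436.559905) = 33.8817 km
6: √((0.1118·111.32)² + (0.3979·60.88)²) = √(154.892362 + 586.809540) = 27.2342 km
7: √((-0.3447·111.32)² + (-0.2237·60.88)²) = √(1472.410691 + 185.473239) = 40.7171 km
8: √((0.2746·111.32)² + (0.1487·60.88)²) = √(934.431480 + 81.954202) = 31.8808 km
9: √((0.2319·111.32)² + (-0.1412·60.88)²) = √(666.419801 + 73.895617) = 27.2087 km
10: √((0.4351·111.32)² + (-0.4833·60.88)²) = √(2345.981386 + 865.730818) = 56.6720 km
11: √((0.0696·111.32)² + (0.3565·60.88)²) = √(60.029521 + 471.051462) = 23.0452 km
12: √((-0.0457·111.32)² + (-0.2341·60.88)²) = √(25.880865 + 203.119732) = 15.1328 km
13: √((0.5648·111.32)² + (-0.1205·60.88)²) = √(3953.081529 + 53.817483) = 63.3001 km
14: √((0.4384·111.32)² + (0.3584·60.88)²) = √(2381.702356 + 476.085867) = 53.4583 km
Threshold 9.25 km: none within range.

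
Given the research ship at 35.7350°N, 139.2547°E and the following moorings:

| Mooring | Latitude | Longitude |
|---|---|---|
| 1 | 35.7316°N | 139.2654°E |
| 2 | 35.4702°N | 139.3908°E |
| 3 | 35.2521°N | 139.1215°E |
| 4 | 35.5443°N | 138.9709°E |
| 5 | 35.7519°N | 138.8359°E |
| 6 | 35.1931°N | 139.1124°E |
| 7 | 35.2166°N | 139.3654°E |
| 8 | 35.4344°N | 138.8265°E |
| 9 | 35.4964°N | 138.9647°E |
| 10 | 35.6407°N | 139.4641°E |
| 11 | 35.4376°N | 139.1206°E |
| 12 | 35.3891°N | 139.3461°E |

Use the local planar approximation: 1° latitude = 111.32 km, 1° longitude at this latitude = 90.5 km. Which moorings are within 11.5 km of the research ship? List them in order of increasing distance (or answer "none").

Distances from 35.7350°N, 139.2547°E:
1: 1.0397 km
2: 31.9474 km
3: 55.0914 km
4: 33.3215 km
5: 37.9481 km
6: 61.6836 km
7: 58.5714 km
8: 51.2004 km
9: 37.3401 km
10: 21.6639 km
11: 35.2609 km
12: 39.3840 km
Threshold 11.5 km: 1 (1.0397 km) is within range.

1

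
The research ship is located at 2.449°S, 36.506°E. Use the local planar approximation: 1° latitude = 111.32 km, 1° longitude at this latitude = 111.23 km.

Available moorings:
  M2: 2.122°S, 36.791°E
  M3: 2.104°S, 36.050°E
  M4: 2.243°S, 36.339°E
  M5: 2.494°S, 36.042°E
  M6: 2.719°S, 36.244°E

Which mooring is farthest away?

Distances from 2.449°S, 36.506°E:
M2: √((0.327·111.32)² + (0.285·111.23)²) = √(1325.07939 + 1004.92487) = 48.270 km
M3: √((0.345·111.32)² + (-0.456·111.23)²) = √(1474.97475 + 2572.60767) = 63.621 km
M4: √((0.206·111.32)² + (-0.167·111.23)²) = √(525.87295 + 345.04586) = 29.511 km
M5: √((-0.045·111.32)² + (-0.464·111.23)²) = √(25.09409 + 2663.66642) = 51.853 km
M6: √((-0.270·111.32)² + (-0.262·111.23)²) = √(903.38718 + 849.27132) = 41.865 km
Maximum: M3 at 63.621 km.

M3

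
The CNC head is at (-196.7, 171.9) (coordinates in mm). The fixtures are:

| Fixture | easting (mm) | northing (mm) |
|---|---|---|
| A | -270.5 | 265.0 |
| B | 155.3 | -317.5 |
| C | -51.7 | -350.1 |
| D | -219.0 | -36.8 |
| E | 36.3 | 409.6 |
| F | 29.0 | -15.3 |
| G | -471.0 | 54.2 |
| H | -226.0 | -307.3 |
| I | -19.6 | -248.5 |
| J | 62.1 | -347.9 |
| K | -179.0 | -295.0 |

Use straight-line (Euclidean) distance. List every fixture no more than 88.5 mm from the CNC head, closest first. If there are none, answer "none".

Distances from (-196.7, 171.9):
A: 118.8 mm
B: 602.8 mm
C: 541.8 mm
D: 209.9 mm
E: 332.9 mm
F: 293.2 mm
G: 298.5 mm
H: 480.1 mm
I: 456.2 mm
J: 580.7 mm
K: 467.2 mm
Threshold 88.5 mm: none within range.

none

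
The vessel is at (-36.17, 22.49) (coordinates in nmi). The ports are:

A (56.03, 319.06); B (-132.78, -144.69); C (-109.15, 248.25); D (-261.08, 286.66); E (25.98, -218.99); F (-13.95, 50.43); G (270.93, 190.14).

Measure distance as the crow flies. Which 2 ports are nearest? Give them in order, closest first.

F, B

Distances from (-36.17, 22.49):
A: √((92.20)² + (296.57)²) = √(8500.8400 + 87953.7649) = 310.57 nmi
B: √((-96.61)² + (-167.18)²) = √(9333.4921 + 27949.1524) = 193.09 nmi
C: √((-72.98)² + (225.76)²) = √(5326.0804 + 50967.5776) = 237.26 nmi
D: √((-224.91)² + (264.17)²) = √(50584.5081 + 69785.7889) = 346.94 nmi
E: √((62.15)² + (-241.48)²) = √(3862.6225 + 58312.5904) = 249.35 nmi
F: √((22.22)² + (27.94)²) = √(493.7284 + 780.6436) = 35.70 nmi
G: √((307.10)² + (167.65)²) = √(94310.4100 + 28106.5225) = 349.88 nmi
Sorted: F (35.70 nmi) < B (193.09 nmi) < C (237.26 nmi) < E (249.35 nmi) < …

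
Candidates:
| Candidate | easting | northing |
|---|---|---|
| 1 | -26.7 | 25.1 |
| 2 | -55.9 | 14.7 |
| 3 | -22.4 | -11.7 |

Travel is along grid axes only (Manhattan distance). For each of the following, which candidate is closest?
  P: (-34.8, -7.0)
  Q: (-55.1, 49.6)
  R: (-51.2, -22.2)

P→3; Q→2; R→3

P at (-34.8, -7.0):
  1: |8.1| + |32.1| = 8.1 + 32.1 = 40.2
  2: |-21.1| + |21.7| = 21.1 + 21.7 = 42.8
  3: |12.4| + |-4.7| = 12.4 + 4.7 = 17.1
  → nearest: 3 (17.1)
Q at (-55.1, 49.6):
  1: |28.4| + |-24.5| = 28.4 + 24.5 = 52.9
  2: |-0.8| + |-34.9| = 0.8 + 34.9 = 35.7
  3: |32.7| + |-61.3| = 32.7 + 61.3 = 94.0
  → nearest: 2 (35.7)
R at (-51.2, -22.2):
  1: |24.5| + |47.3| = 24.5 + 47.3 = 71.8
  2: |-4.7| + |36.9| = 4.7 + 36.9 = 41.6
  3: |28.8| + |10.5| = 28.8 + 10.5 = 39.3
  → nearest: 3 (39.3)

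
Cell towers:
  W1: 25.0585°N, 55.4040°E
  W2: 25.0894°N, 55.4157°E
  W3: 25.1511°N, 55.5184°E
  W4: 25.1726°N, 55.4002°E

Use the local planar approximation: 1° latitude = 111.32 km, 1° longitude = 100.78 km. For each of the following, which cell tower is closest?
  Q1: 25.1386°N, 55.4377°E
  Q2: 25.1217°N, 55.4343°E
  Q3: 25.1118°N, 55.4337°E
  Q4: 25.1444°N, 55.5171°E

Q1 at 25.1386°N, 55.4377°E:
  W1: √((-0.0801·111.32)² + (-0.0337·100.78)²) = √(79.508110 + 11.534759) = 9.5416 km
  W2: √((-0.0492·111.32)² + (-0.0220·100.78)²) = √(29.996916 + 4.915798) = 5.9087 km
  W3: √((0.0125·111.32)² + (0.0807·100.78)²) = √(1.936272 + 66.144811) = 8.2511 km
  W4: √((0.0340·111.32)² + (-0.0375·100.78)²) = √(14.325317 + 14.282731) = 5.3486 km
  → nearest: W4 (5.3486 km)
Q2 at 25.1217°N, 55.4343°E:
  W1: √((-0.0632·111.32)² + (-0.0303·100.78)²) = √(49.497191 + 9.324681) = 7.6695 km
  W2: √((-0.0323·111.32)² + (-0.0186·100.78)²) = √(12.928598 + 3.513780) = 4.0549 km
  W3: √((0.0294·111.32)² + (0.0841·100.78)²) = √(10.711272 + 71.835761) = 9.0855 km
  W4: √((0.0509·111.32)² + (-0.0341·100.78)²) = √(32.105686 + 11.810206) = 6.6269 km
  → nearest: W2 (4.0549 km)
Q3 at 25.1118°N, 55.4337°E:
  W1: √((-0.0533·111.32)² + (-0.0297·100.78)²) = √(35.204713 + 8.959043) = 6.6456 km
  W2: √((-0.0224·111.32)² + (-0.0180·100.78)²) = √(6.217881 + 3.290741) = 3.0836 km
  W3: √((0.0393·111.32)² + (0.0847·100.78)²) = √(19.139540 + 72.864423) = 9.5919 km
  W4: √((0.0608·111.32)² + (-0.0335·100.78)²) = √(45.809289 + 11.398254) = 7.5636 km
  → nearest: W2 (3.0836 km)
Q4 at 25.1444°N, 55.5171°E:
  W1: √((-0.0859·111.32)² + (-0.1131·100.78)²) = √(91.439264 + 129.919374) = 14.8781 km
  W2: √((-0.0550·111.32)² + (-0.1014·100.78)²) = √(37.486231 + 104.429841) = 11.9129 km
  W3: √((0.0067·111.32)² + (0.0013·100.78)²) = √(0.556283 + 0.017165) = 0.7573 km
  W4: √((0.0282·111.32)² + (-0.1169·100.78)²) = √(9.854727 + 138.796249) = 12.1923 km
  → nearest: W3 (0.7573 km)

Q1→W4; Q2→W2; Q3→W2; Q4→W3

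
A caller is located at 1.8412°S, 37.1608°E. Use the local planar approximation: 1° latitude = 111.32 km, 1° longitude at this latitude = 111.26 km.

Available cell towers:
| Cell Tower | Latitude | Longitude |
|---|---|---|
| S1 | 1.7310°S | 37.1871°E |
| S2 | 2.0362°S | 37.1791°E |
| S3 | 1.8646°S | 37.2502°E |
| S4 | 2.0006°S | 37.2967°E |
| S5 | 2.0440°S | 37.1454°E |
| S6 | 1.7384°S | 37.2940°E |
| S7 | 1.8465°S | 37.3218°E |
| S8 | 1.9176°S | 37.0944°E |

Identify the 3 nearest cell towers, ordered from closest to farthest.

S3, S8, S1

Distances from 1.8412°S, 37.1608°E:
S1: √((0.1102·111.32)² + (0.0263·111.26)²) = √(150.490673 + 8.562284) = 12.6116 km
S2: √((-0.1950·111.32)² + (0.0183·111.26)²) = √(471.211215 + 4.145532) = 21.8027 km
S3: √((-0.0234·111.32)² + (0.0894·111.26)²) = √(6.785441 + 98.935727) = 10.2821 km
S4: √((-0.1594·111.32)² + (0.1359·111.26)²) = √(314.864015 + 228.621476) = 23.3128 km
S5: √((-0.2028·111.32)² + (-0.0154·111.26)²) = √(509.662050 + 2.935753) = 22.6406 km
S6: √((0.1028·111.32)² + (0.1332·111.26)²) = √(130.958178 + 219.627421) = 18.7239 km
S7: √((-0.0053·111.32)² + (0.1610·111.26)²) = √(0.348095 + 320.870553) = 17.9226 km
S8: √((-0.0764·111.32)² + (-0.0664·111.26)²) = √(72.332440 + 54.577579) = 11.2654 km
Sorted: S3 (10.2821 km) < S8 (11.2654 km) < S1 (12.6116 km) < S7 (17.9226 km) < S6 (18.7239 km) < …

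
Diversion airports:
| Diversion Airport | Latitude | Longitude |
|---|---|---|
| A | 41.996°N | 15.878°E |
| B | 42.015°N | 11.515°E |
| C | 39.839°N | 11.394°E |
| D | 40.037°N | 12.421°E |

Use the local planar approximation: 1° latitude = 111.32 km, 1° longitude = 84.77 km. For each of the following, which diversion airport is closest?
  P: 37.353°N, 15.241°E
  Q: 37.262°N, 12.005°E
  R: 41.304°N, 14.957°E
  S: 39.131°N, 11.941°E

P at 37.353°N, 15.241°E:
  A: 519.672 km
  B: 607.534 km
  C: 427.708 km
  D: 382.644 km
  → nearest: D (382.644 km)
Q at 37.262°N, 12.005°E:
  A: 620.893 km
  B: 530.732 km
  C: 291.510 km
  D: 310.919 km
  → nearest: C (291.510 km)
R at 41.304°N, 14.957°E:
  A: 109.679 km
  B: 302.323 km
  C: 343.252 km
  D: 257.115 km
  → nearest: A (109.679 km)
S at 39.131°N, 11.941°E:
  A: 461.627 km
  B: 323.071 km
  C: 91.443 km
  D: 108.755 km
  → nearest: C (91.443 km)

P→D; Q→C; R→A; S→C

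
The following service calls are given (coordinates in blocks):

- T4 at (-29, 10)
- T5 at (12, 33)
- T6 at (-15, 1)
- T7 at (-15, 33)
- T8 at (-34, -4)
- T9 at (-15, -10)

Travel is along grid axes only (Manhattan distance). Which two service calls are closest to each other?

T6 and T9

Pairwise distances:
T4–T5: 64 blocks
T4–T6: 23 blocks
T4–T7: 37 blocks
T4–T8: 19 blocks
T4–T9: 34 blocks
T5–T6: 59 blocks
T5–T7: 27 blocks
T5–T8: 83 blocks
T5–T9: 70 blocks
T6–T7: 32 blocks
T6–T8: 24 blocks
T6–T9: 11 blocks
T7–T8: 56 blocks
T7–T9: 43 blocks
T8–T9: 25 blocks
Closest pair: T6–T9 at 11 blocks.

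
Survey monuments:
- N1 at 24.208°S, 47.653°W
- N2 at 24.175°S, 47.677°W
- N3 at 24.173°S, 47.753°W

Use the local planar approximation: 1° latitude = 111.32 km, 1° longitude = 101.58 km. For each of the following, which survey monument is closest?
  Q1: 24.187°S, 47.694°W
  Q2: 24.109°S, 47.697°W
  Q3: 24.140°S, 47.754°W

Q1→N2; Q2→N2; Q3→N3

Q1 at 24.187°S, 47.694°W:
  N1: 4.776 km
  N2: 2.183 km
  N3: 6.193 km
  → nearest: N2 (2.183 km)
Q2 at 24.109°S, 47.697°W:
  N1: 11.893 km
  N2: 7.623 km
  N3: 9.117 km
  → nearest: N2 (7.623 km)
Q3 at 24.140°S, 47.754°W:
  N1: 12.750 km
  N2: 8.738 km
  N3: 3.675 km
  → nearest: N3 (3.675 km)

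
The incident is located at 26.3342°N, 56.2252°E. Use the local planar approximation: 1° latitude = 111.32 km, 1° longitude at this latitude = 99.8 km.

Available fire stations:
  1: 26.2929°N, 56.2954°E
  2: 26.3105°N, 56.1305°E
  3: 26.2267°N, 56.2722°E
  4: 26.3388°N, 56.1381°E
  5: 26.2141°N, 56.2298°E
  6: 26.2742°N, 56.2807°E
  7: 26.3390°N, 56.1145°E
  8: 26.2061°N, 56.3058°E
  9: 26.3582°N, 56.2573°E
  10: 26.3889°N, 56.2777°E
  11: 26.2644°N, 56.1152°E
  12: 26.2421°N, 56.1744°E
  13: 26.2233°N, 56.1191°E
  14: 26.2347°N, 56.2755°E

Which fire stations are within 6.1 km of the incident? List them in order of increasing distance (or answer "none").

9

Distances from 26.3342°N, 56.2252°E:
1: √((-0.0413·111.32)² + (0.0702·99.8)²) = √(21.137153 + 49.083476) = 8.3798 km
2: √((-0.0237·111.32)² + (-0.0947·99.8)²) = √(6.960542 + 89.322535) = 9.8124 km
3: √((-0.1075·111.32)² + (0.0470·99.8)²) = √(143.206696 + 22.001728) = 12.8533 km
4: √((0.0046·111.32)² + (-0.0871·99.8)²) = √(0.262218 + 75.560947) = 8.7076 km
5: √((-0.1201·111.32)² + (0.0046·99.8)²) = √(178.744386 + 0.210754) = 13.3774 km
6: √((-0.0600·111.32)² + (0.0555·99.8)²) = √(44.611713 + 30.679413) = 8.6770 km
7: √((0.0048·111.32)² + (-0.1107·99.8)²) = √(0.285515 + 122.055211) = 11.0608 km
8: √((-0.1281·111.32)² + (0.0806·99.8)²) = √(203.350224 + 64.704005) = 16.3724 km
9: √((0.0240·111.32)² + (0.0321·99.8)²) = √(7.137874 + 10.262925) = 4.1714 km
10: √((0.0547·111.32)² + (0.0525·99.8)²) = √(37.078405 + 27.452360) = 8.0331 km
11: √((-0.0698·111.32)² + (-0.1100·99.8)²) = √(60.375013 + 120.516484) = 13.4496 km
12: √((-0.0921·111.32)² + (-0.0508·99.8)²) = √(105.115233 + 25.703278) = 11.4376 km
13: √((-0.1109·111.32)² + (-0.1061·99.8)²) = √(152.408605 + 112.122262) = 16.2644 km
14: √((-0.0995·111.32)² + (0.0503·99.8)²) = √(122.685308 + 25.199798) = 12.1608 km
Threshold 6.1 km: 9 (4.1714 km) is within range.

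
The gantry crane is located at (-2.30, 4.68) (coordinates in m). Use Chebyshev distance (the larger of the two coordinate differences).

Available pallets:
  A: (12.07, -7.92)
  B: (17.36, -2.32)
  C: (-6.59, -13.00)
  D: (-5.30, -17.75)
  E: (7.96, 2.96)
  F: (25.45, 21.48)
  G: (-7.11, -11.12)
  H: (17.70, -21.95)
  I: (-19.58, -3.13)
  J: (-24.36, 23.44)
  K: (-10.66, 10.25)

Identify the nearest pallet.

K

Distances from (-2.30, 4.68):
A: 14.37 m
B: 19.66 m
C: 17.68 m
D: 22.43 m
E: 10.26 m
F: 27.75 m
G: 15.80 m
H: 26.63 m
I: 17.28 m
J: 22.06 m
K: 8.36 m
Minimum: K at 8.36 m.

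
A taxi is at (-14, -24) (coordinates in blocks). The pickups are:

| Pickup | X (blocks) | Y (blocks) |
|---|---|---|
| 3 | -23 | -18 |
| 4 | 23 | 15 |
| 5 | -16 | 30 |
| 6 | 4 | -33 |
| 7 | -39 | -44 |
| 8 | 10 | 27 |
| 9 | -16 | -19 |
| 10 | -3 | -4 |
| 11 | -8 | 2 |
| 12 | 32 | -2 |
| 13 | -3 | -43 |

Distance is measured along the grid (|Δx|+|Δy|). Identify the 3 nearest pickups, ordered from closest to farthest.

9, 3, 6

Distances from (-14, -24):
3: |-9| + |6| = 9 + 6 = 15 blocks
4: |37| + |39| = 37 + 39 = 76 blocks
5: |-2| + |54| = 2 + 54 = 56 blocks
6: |18| + |-9| = 18 + 9 = 27 blocks
7: |-25| + |-20| = 25 + 20 = 45 blocks
8: |24| + |51| = 24 + 51 = 75 blocks
9: |-2| + |5| = 2 + 5 = 7 blocks
10: |11| + |20| = 11 + 20 = 31 blocks
11: |6| + |26| = 6 + 26 = 32 blocks
12: |46| + |22| = 46 + 22 = 68 blocks
13: |11| + |-19| = 11 + 19 = 30 blocks
Sorted: 9 (7 blocks) < 3 (15 blocks) < 6 (27 blocks) < 13 (30 blocks) < 10 (31 blocks) < …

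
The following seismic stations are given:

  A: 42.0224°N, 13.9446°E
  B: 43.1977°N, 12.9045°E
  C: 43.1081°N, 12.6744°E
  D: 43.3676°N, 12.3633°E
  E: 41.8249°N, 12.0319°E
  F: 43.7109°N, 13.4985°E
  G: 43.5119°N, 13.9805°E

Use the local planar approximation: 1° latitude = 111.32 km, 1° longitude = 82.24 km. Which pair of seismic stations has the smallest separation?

B and C

Pairwise distances:
B–C: 21.3912 km
C–D: 38.5885 km
F–G: 45.4098 km
B–D: 48.3601 km
B–F: 75.1675 km
B–G: 95.1520 km
C–F: 95.3741 km
D–F: 100.8779 km
C–G: 116.4401 km
D–G: 133.9651 km
C–E: 152.3053 km
A–B: 156.3149 km
A–E: 158.8295 km
A–C: 159.7477 km
A–G: 165.8374 km
B–E: 168.8309 km
D–E: 173.8826 km
A–F: 191.5107 km
A–D: 198.3339 km
E–F: 242.1288 km
E–G: 246.8778 km
Closest pair: B–C at 21.3912 km.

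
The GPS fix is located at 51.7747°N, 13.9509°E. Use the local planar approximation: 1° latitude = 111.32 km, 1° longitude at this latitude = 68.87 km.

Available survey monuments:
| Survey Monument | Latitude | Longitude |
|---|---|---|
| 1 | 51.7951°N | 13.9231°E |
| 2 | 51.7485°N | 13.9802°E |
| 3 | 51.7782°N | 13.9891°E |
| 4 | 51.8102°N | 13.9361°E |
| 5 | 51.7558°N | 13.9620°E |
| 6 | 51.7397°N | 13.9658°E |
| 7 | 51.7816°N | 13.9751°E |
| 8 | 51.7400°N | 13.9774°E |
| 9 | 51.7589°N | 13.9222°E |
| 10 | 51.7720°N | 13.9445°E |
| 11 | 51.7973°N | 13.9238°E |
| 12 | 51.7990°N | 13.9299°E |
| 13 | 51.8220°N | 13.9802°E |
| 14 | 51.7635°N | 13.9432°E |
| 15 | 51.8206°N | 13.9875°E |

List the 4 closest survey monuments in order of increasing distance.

10, 14, 7, 5

Distances from 51.7747°N, 13.9509°E:
1: 2.9703 km
2: 3.5466 km
3: 2.6595 km
4: 4.0812 km
5: 2.2385 km
6: 4.0291 km
7: 1.8351 km
8: 4.2722 km
9: 2.6458 km
10: 0.5335 km
11: 3.1325 km
12: 3.0674 km
13: 5.6389 km
14: 1.3549 km
15: 5.6975 km
Sorted: 10 (0.5335 km) < 14 (1.3549 km) < 7 (1.8351 km) < 5 (2.2385 km) < 9 (2.6458 km) < 3 (2.6595 km) < …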